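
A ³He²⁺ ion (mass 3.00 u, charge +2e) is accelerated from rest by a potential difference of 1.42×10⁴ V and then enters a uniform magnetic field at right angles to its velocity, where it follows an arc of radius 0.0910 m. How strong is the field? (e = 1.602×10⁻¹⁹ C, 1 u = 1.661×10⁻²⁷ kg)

v = √(2|q|V/m) = √(2·3.204×10⁻¹⁹·1.42×10⁴/4.983×10⁻²⁷) ≈ 1.351×10⁶ m/s.
B = mv/(|q|r) = (4.983×10⁻²⁷)(1.351×10⁶)/((3.204×10⁻¹⁹)(0.0910)) ≈ 0.231 T.

B ≈ 0.231 T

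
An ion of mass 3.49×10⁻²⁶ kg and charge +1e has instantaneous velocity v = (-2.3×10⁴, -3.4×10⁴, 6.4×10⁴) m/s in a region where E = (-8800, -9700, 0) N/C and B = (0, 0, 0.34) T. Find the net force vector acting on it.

F ≈ (-3.26×10⁻¹⁵, -3.01×10⁻¹⁶, 0) N

v×B = (-1.16×10⁴, 7820, 0) N/C.
E + v×B = (-2.04×10⁴, -1880, 0) N/C.
F = q(E + v×B) = (1.602×10⁻¹⁹ C)·(-2.04×10⁴, -1880, 0) = (-3.26×10⁻¹⁵, -3.01×10⁻¹⁶, 0) N.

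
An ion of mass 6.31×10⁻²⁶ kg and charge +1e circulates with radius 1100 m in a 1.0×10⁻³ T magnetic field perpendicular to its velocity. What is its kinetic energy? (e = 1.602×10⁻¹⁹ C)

v = |q|Br/m, then KE = ½mv² = (qBr)²/(2m).
v = (1.602×10⁻¹⁹)(1.0×10⁻³)(1100)/6.31×10⁻²⁶ ≈ 2.793×10⁶ m/s.
KE = ½(6.31×10⁻²⁶)(2.793×10⁶)² ≈ 2.5×10⁻¹³ J = 1.5×10⁶ eV.

KE ≈ 1.5×10⁶ eV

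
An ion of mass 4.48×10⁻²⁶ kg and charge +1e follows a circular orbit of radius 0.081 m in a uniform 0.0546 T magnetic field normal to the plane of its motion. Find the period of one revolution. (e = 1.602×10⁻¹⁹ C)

The cyclotron period depends only on m, q, B: T = 2πm/(|q|B).
T = 2π(4.48×10⁻²⁶)/((1.602×10⁻¹⁹)(0.0546)) ≈ 3.22×10⁻⁵ s.

T ≈ 3.22×10⁻⁵ s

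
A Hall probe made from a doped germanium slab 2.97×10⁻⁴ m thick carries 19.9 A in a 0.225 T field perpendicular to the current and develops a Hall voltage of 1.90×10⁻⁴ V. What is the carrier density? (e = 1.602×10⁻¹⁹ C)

n ≈ 4.95×10²⁶ m⁻³

From V_H = IB/(n e t), n = IB/(V_H e t).
n = (19.9)(0.225)/((1.90×10⁻⁴)(1.602×10⁻¹⁹)(2.97×10⁻⁴)) ≈ 4.95×10²⁶ m⁻³.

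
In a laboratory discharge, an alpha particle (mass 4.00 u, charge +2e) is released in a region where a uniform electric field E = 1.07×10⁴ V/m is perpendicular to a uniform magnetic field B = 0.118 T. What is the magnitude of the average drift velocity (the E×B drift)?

In crossed fields the guiding centre drifts at v_d = |E×B|/B² = E/B, independent of charge and mass.
v_d = 1.07×10⁴/0.118 = 9.07×10⁴ m/s.

v_d ≈ 9.07×10⁴ m/s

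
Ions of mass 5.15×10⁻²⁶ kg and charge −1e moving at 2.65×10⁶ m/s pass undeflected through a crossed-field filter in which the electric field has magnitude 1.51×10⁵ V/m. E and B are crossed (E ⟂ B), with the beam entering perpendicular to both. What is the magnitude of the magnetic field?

Balance of forces in the selector: qE = qvB ⇒ B = E/v.
B = 1.51×10⁵/2.65×10⁶ = 0.0570 T.

B = 0.0570 T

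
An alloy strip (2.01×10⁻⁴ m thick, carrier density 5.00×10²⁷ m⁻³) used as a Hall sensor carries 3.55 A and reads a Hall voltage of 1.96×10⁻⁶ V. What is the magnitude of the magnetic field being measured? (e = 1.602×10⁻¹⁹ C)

B ≈ 0.0889 T

From V_H = IB/(n e t), B = V_H n e t / I.
B = (1.96×10⁻⁶)(5.00×10²⁷)(1.602×10⁻¹⁹)(2.01×10⁻⁴)/3.55 ≈ 0.0889 T.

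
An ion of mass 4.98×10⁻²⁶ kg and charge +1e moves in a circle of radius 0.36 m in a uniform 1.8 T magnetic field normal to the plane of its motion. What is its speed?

v ≈ 2.1×10⁶ m/s

From |q|vB = mv²/r, v = |q|Br/m.
v = (1.602×10⁻¹⁹)(1.8)(0.36)/4.98×10⁻²⁶ ≈ 2.1×10⁶ m/s.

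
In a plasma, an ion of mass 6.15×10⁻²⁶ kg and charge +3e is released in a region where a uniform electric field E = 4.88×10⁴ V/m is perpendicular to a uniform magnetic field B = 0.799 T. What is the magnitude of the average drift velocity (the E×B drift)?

v_d ≈ 6.11×10⁴ m/s

The E×B drift speed is v_d = E/B.
v_d = 4.88×10⁴/0.799 = 6.11×10⁴ m/s.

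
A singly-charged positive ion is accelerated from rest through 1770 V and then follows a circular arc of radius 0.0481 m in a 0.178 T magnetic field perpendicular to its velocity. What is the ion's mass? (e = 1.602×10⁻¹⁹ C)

Combine |q|V = ½mv² and r = mv/(|q|B): eliminate v to get m = qB²r²/(2V).
m = (1.602×10⁻¹⁹)(0.178)²(0.0481)²/(2·1770) ≈ 3.32×10⁻²⁷ kg.

m ≈ 3.32×10⁻²⁷ kg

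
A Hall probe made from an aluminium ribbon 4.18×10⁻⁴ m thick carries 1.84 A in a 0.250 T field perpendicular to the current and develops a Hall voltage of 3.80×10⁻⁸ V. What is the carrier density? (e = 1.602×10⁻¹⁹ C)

n ≈ 1.81×10²⁹ m⁻³

From V_H = IB/(n e t), n = IB/(V_H e t).
n = (1.84)(0.250)/((3.80×10⁻⁸)(1.602×10⁻¹⁹)(4.18×10⁻⁴)) ≈ 1.81×10²⁹ m⁻³.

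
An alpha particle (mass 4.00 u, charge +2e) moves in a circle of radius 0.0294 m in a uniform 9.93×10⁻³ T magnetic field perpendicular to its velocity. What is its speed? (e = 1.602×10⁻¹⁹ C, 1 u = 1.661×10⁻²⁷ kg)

v ≈ 1.41×10⁴ m/s

From |q|vB = mv²/r, v = |q|Br/m.
v = (3.204×10⁻¹⁹)(9.93×10⁻³)(0.0294)/6.644×10⁻²⁷ ≈ 1.41×10⁴ m/s.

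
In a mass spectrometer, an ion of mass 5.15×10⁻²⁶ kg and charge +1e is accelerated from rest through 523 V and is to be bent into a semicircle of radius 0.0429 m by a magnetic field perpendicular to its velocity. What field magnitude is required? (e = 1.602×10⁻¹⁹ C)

v = √(2|q|V/m) = √(2·1.602×10⁻¹⁹·523/5.15×10⁻²⁶) ≈ 5.704×10⁴ m/s.
B = mv/(|q|r) = (5.15×10⁻²⁶)(5.704×10⁴)/((1.602×10⁻¹⁹)(0.0429)) ≈ 0.427 T.

B ≈ 0.427 T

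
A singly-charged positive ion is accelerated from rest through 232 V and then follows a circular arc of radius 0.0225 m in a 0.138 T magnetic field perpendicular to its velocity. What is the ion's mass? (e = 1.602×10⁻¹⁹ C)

Combine |q|V = ½mv² and r = mv/(|q|B): eliminate v to get m = qB²r²/(2V).
m = (1.602×10⁻¹⁹)(0.138)²(0.0225)²/(2·232) ≈ 3.33×10⁻²⁷ kg.

m ≈ 3.33×10⁻²⁷ kg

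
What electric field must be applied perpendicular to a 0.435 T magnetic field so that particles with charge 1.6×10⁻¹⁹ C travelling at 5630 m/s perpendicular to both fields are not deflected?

E = 2450 V/m

For straight-line motion qE = qvB, so E = vB.
E = 5630 × 0.435 = 2450 V/m.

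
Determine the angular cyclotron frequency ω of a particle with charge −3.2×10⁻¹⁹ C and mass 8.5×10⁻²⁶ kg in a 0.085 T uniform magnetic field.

ω = |q|B/m.
ω = (3.2×10⁻¹⁹)(0.085)/8.5×10⁻²⁶ ≈ 3.2×10⁵ rad/s.

ω ≈ 3.2×10⁵ rad/s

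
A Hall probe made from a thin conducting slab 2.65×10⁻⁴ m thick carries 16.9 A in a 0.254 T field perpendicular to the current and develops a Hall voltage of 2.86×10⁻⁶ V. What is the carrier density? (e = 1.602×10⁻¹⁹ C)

n ≈ 3.54×10²⁸ m⁻³

From V_H = IB/(n e t), n = IB/(V_H e t).
n = (16.9)(0.254)/((2.86×10⁻⁶)(1.602×10⁻¹⁹)(2.65×10⁻⁴)) ≈ 3.54×10²⁸ m⁻³.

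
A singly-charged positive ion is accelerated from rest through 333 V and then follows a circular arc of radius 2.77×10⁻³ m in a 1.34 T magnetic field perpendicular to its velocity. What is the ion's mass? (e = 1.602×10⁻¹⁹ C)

Combine |q|V = ½mv² and r = mv/(|q|B): eliminate v to get m = qB²r²/(2V).
m = (1.602×10⁻¹⁹)(1.34)²(2.77×10⁻³)²/(2·333) ≈ 3.31×10⁻²⁷ kg.

m ≈ 3.31×10⁻²⁷ kg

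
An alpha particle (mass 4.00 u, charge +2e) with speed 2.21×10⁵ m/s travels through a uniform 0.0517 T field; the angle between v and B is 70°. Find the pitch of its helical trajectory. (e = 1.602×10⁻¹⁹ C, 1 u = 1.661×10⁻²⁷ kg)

v∥ = v cosθ = 2.21×10⁵·cos70° ≈ 7.559×10⁴ m/s.
T = 2πm/(|q|B) = 2π(6.644×10⁻²⁷)/((3.204×10⁻¹⁹)(0.0517)) ≈ 2.520×10⁻⁶ s.
pitch = v∥ T = (7.559×10⁴)(2.520×10⁻⁶) ≈ 0.190 m.

p ≈ 0.190 m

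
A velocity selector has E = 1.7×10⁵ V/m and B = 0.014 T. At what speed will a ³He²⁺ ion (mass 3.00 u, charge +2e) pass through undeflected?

For undeflected motion the electric and magnetic forces balance: qE = qvB.
v = E/B = 1.7×10⁵/0.014 = 1.2×10⁷ m/s.

v = 1.2×10⁷ m/s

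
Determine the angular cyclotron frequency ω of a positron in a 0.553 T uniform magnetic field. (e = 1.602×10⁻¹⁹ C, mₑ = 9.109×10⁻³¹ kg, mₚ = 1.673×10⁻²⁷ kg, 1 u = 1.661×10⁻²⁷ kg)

ω = |q|B/m.
ω = (1.602×10⁻¹⁹)(0.553)/9.109×10⁻³¹ ≈ 9.73×10¹⁰ rad/s.

ω ≈ 9.73×10¹⁰ rad/s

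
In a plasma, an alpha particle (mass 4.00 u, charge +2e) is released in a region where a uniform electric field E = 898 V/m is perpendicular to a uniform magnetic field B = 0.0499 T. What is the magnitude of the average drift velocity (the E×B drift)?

The E×B drift speed is v_d = E/B.
v_d = 898/0.0499 = 1.80×10⁴ m/s.

v_d ≈ 1.80×10⁴ m/s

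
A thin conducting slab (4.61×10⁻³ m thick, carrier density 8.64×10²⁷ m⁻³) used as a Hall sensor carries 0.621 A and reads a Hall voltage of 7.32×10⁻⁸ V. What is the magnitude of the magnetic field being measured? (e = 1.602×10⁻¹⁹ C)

From V_H = IB/(n e t), B = V_H n e t / I.
B = (7.32×10⁻⁸)(8.64×10²⁷)(1.602×10⁻¹⁹)(4.61×10⁻³)/0.621 ≈ 0.752 T.

B ≈ 0.752 T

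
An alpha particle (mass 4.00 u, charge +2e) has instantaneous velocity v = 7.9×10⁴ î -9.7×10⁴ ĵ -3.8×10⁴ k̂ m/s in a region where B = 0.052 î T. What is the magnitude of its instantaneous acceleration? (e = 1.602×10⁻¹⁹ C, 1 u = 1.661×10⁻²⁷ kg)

v×B = (0, -1980, 5040) N/C.
F = q v×B = (3.204×10⁻¹⁹ C)·(0, -1980, 5040) = (0, -6.33×10⁻¹⁶, 1.62×10⁻¹⁵) N.
|a| = |F|/m = 1.736×10⁻¹⁵/6.644×10⁻²⁷ ≈ 2.61×10¹¹ m/s².

|a| ≈ 2.61×10¹¹ m/s²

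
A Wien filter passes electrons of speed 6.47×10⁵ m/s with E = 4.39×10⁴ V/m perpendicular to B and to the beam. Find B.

B = 0.0679 T

Balance of forces in the selector: qE = qvB ⇒ B = E/v.
B = 4.39×10⁴/6.47×10⁵ = 0.0679 T.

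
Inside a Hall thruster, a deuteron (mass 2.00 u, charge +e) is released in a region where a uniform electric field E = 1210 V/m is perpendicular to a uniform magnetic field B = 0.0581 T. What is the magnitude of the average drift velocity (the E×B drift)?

In crossed fields the guiding centre drifts at v_d = |E×B|/B² = E/B, independent of charge and mass.
v_d = 1210/0.0581 = 2.08×10⁴ m/s.

v_d ≈ 2.08×10⁴ m/s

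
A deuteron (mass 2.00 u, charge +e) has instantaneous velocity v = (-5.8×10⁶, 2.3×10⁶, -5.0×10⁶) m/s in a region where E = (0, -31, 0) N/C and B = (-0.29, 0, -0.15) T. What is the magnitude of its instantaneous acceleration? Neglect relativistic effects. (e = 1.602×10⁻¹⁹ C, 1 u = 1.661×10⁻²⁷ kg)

v×B = (-3.45×10⁵, 5.80×10⁵, 6.67×10⁵) N/C.
E + v×B = (-3.45×10⁵, 5.80×10⁵, 6.67×10⁵) N/C.
F = q(E + v×B) = (1.602×10⁻¹⁹ C)·(-3.45×10⁵, 5.80×10⁵, 6.67×10⁵) = (-5.53×10⁻¹⁴, 9.29×10⁻¹⁴, 1.07×10⁻¹³) N.
|a| = |F|/m = 1.520×10⁻¹³/3.322×10⁻²⁷ ≈ 4.58×10¹³ m/s².

|a| ≈ 4.58×10¹³ m/s²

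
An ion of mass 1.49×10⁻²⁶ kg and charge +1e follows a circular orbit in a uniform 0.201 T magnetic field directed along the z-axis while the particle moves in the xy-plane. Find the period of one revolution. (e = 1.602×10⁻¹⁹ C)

T ≈ 2.91×10⁻⁶ s

The cyclotron period depends only on m, q, B: T = 2πm/(|q|B).
T = 2π(1.49×10⁻²⁶)/((1.602×10⁻¹⁹)(0.201)) ≈ 2.91×10⁻⁶ s.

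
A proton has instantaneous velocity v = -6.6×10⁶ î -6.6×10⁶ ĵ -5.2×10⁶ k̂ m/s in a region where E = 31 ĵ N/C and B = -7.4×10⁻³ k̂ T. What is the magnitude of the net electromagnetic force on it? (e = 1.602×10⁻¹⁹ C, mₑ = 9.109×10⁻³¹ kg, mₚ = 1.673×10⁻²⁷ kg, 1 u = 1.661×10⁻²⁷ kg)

|F| ≈ 1.11×10⁻¹⁴ N

v×B = (4.88×10⁴, -4.88×10⁴, 0) N/C.
E + v×B = (4.88×10⁴, -4.88×10⁴, 0) N/C.
F = q(E + v×B) = (1.602×10⁻¹⁹ C)·(4.88×10⁴, -4.88×10⁴, 0) = (7.82×10⁻¹⁵, -7.82×10⁻¹⁵, 0) N.
|F| = 1.11×10⁻¹⁴ N.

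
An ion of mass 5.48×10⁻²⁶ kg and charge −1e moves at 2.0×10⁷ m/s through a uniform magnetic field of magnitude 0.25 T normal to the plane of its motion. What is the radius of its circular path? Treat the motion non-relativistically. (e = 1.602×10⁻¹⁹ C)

r ≈ 27 m

The magnetic force provides the centripetal force: |q|vB = mv²/r.
r = mv/(|q|B) = (5.48×10⁻²⁶)(2.0×10⁷)/((1.602×10⁻¹⁹)(0.25)) ≈ 27 m.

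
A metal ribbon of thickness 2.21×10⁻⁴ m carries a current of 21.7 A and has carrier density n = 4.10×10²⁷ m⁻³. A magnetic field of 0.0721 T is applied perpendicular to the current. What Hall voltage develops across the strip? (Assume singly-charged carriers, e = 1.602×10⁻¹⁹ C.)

V_H ≈ 1.08×10⁻⁵ V

V_H = IB/(n e t).
V_H = (21.7)(0.0721)/((4.10×10²⁷)(1.602×10⁻¹⁹)(2.21×10⁻⁴)) ≈ 1.08×10⁻⁵ V.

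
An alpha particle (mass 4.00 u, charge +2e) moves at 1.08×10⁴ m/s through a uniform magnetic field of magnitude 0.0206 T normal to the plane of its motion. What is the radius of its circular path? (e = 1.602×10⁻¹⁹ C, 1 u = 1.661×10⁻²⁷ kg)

r ≈ 0.0109 m

The magnetic force provides the centripetal force: |q|vB = mv²/r.
r = mv/(|q|B) = (6.644×10⁻²⁷)(1.08×10⁴)/((3.204×10⁻¹⁹)(0.0206)) ≈ 0.0109 m.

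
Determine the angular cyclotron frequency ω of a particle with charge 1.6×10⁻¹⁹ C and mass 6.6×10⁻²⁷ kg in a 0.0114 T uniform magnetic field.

ω = |q|B/m.
ω = (1.6×10⁻¹⁹)(0.0114)/6.6×10⁻²⁷ ≈ 2.76×10⁵ rad/s.

ω ≈ 2.76×10⁵ rad/s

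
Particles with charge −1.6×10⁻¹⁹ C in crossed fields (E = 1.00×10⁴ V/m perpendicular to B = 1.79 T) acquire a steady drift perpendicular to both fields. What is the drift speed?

In crossed fields the guiding centre drifts at v_d = |E×B|/B² = E/B, independent of charge and mass.
v_d = 1.00×10⁴/1.79 = 5590 m/s.

v_d ≈ 5590 m/s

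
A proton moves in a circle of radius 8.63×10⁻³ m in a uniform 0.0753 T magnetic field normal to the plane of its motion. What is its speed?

From |q|vB = mv²/r, v = |q|Br/m.
v = (1.602×10⁻¹⁹)(0.0753)(8.63×10⁻³)/1.673×10⁻²⁷ ≈ 6.22×10⁴ m/s.

v ≈ 6.22×10⁴ m/s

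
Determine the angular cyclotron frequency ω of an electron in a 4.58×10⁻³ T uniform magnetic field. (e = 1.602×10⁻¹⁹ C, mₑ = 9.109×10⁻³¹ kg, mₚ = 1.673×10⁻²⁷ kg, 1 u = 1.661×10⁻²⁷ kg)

ω = |q|B/m.
ω = (1.602×10⁻¹⁹)(4.58×10⁻³)/9.109×10⁻³¹ ≈ 8.05×10⁸ rad/s.

ω ≈ 8.05×10⁸ rad/s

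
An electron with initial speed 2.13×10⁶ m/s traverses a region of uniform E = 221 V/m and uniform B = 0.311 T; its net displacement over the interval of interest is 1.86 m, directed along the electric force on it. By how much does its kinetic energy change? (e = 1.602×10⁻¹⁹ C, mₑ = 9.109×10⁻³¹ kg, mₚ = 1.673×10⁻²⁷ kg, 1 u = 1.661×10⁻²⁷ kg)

The magnetic force is always ⟂ v and does no work; only the electric force changes KE.
ΔKE = F_E · d = |q|E d = (1.602×10⁻¹⁹)(221)(1.86) ≈ 6.59×10⁻¹⁷ J.

ΔKE ≈ 6.59×10⁻¹⁷ J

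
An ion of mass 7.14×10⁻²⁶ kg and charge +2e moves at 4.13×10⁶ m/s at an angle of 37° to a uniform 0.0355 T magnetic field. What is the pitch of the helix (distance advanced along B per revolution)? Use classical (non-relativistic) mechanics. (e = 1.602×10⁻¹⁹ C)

p ≈ 130 m

v∥ = v cosθ = 4.13×10⁶·cos37° ≈ 3.298×10⁶ m/s.
T = 2πm/(|q|B) = 2π(7.14×10⁻²⁶)/((3.204×10⁻¹⁹)(0.0355)) ≈ 3.944×10⁻⁵ s.
pitch = v∥ T = (3.298×10⁶)(3.944×10⁻⁵) ≈ 130 m.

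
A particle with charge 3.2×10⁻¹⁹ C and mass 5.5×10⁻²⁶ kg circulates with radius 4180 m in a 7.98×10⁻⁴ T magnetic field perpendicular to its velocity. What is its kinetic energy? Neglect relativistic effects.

KE ≈ 1.04×10⁻¹¹ J

v = |q|Br/m, then KE = ½mv² = (qBr)²/(2m).
v = (3.2×10⁻¹⁹)(7.98×10⁻⁴)(4180)/5.5×10⁻²⁶ ≈ 1.941×10⁷ m/s.
KE = ½(5.5×10⁻²⁶)(1.941×10⁷)² ≈ 1.04×10⁻¹¹ J.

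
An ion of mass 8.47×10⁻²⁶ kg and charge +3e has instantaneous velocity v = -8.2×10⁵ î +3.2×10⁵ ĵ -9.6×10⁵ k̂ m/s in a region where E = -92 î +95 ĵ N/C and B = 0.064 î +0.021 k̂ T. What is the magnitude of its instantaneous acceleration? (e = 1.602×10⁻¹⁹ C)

v×B = (6720, -4.42×10⁴, -2.05×10⁴) N/C.
E + v×B = (6630, -4.41×10⁴, -2.05×10⁴) N/C.
F = q(E + v×B) = (4.806×10⁻¹⁹ C)·(6630, -4.41×10⁴, -2.05×10⁴) = (3.19×10⁻¹⁵, -2.12×10⁻¹⁴, -9.84×10⁻¹⁵) N.
|a| = |F|/m = 2.360×10⁻¹⁴/8.47×10⁻²⁶ ≈ 2.79×10¹¹ m/s².

|a| ≈ 2.79×10¹¹ m/s²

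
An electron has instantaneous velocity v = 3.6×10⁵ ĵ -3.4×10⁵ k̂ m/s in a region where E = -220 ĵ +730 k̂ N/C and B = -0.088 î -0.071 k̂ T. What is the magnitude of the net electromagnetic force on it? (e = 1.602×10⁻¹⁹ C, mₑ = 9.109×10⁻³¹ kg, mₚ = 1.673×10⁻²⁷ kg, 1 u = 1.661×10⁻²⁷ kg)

v×B = (-2.56×10⁴, 2.99×10⁴, 3.17×10⁴) N/C.
E + v×B = (-2.56×10⁴, 2.97×10⁴, 3.24×10⁴) N/C.
F = q(E + v×B) = (−1.602×10⁻¹⁹ C)·(-2.56×10⁴, 2.97×10⁴, 3.24×10⁴) = (4.09×10⁻¹⁵, -4.76×10⁻¹⁵, -5.19×10⁻¹⁵) N.
|F| = 8.15×10⁻¹⁵ N.

|F| ≈ 8.15×10⁻¹⁵ N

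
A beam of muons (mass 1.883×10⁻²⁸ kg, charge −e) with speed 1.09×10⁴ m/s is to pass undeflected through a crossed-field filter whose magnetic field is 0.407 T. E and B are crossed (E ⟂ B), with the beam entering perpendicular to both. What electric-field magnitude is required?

For straight-line motion qE = qvB, so E = vB.
E = 1.09×10⁴ × 0.407 = 4440 V/m.

E = 4440 V/m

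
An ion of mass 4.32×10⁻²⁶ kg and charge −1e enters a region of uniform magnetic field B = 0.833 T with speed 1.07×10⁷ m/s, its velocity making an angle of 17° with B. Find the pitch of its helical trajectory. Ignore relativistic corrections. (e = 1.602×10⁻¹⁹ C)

p ≈ 20.8 m

v∥ = v cosθ = 1.07×10⁷·cos17° ≈ 1.023×10⁷ m/s.
T = 2πm/(|q|B) = 2π(4.32×10⁻²⁶)/((1.602×10⁻¹⁹)(0.833)) ≈ 2.034×10⁻⁶ s.
pitch = v∥ T = (1.023×10⁷)(2.034×10⁻⁶) ≈ 20.8 m.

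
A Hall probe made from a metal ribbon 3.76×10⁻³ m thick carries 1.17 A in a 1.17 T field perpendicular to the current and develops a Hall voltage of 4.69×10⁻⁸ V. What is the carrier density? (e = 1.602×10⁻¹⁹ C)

From V_H = IB/(n e t), n = IB/(V_H e t).
n = (1.17)(1.17)/((4.69×10⁻⁸)(1.602×10⁻¹⁹)(3.76×10⁻³)) ≈ 4.85×10²⁸ m⁻³.

n ≈ 4.85×10²⁸ m⁻³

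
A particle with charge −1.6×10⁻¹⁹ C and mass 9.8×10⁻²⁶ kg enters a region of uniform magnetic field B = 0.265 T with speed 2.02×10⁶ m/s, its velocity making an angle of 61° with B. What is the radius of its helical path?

r ≈ 4.08 m

v⊥ = v sinθ = 2.02×10⁶·sin61° ≈ 1.767×10⁶ m/s.
r = m v⊥/(|q|B) = (9.8×10⁻²⁶)(1.767×10⁶)/((1.6×10⁻¹⁹)(0.265)) ≈ 4.08 m.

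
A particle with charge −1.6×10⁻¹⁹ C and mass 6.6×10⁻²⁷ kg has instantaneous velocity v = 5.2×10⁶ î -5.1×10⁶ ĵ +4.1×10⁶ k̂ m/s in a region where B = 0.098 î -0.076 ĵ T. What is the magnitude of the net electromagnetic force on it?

|F| ≈ 8.31×10⁻¹⁴ N

v×B = (3.12×10⁵, 4.02×10⁵, 1.05×10⁵) N/C.
F = q v×B = (−1.6×10⁻¹⁹ C)·(3.12×10⁵, 4.02×10⁵, 1.05×10⁵) = (-4.99×10⁻¹⁴, -6.43×10⁻¹⁴, -1.67×10⁻¹⁴) N.
|F| = 8.31×10⁻¹⁴ N.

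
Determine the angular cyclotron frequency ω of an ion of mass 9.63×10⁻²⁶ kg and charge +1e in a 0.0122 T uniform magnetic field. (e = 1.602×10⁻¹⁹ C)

ω = |q|B/m.
ω = (1.602×10⁻¹⁹)(0.0122)/9.63×10⁻²⁶ ≈ 2.03×10⁴ rad/s.

ω ≈ 2.03×10⁴ rad/s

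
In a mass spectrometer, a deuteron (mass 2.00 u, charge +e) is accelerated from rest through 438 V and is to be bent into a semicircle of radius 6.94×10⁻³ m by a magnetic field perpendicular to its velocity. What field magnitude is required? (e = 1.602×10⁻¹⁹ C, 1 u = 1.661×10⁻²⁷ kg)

B ≈ 0.614 T

v = √(2|q|V/m) = √(2·1.602×10⁻¹⁹·438/3.322×10⁻²⁷) ≈ 2.055×10⁵ m/s.
B = mv/(|q|r) = (3.322×10⁻²⁷)(2.055×10⁵)/((1.602×10⁻¹⁹)(6.94×10⁻³)) ≈ 0.614 T.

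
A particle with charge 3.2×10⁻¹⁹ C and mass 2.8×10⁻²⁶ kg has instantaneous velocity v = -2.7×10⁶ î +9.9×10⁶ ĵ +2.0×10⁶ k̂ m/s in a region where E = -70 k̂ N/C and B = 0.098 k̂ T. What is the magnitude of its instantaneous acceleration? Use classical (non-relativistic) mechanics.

v×B = (9.70×10⁵, 2.65×10⁵, 0) N/C.
E + v×B = (9.70×10⁵, 2.65×10⁵, -70.0) N/C.
F = q(E + v×B) = (3.2×10⁻¹⁹ C)·(9.70×10⁵, 2.65×10⁵, -70.0) = (3.10×10⁻¹³, 8.47×10⁻¹⁴, -2.24×10⁻¹⁷) N.
|a| = |F|/m = 3.218×10⁻¹³/2.8×10⁻²⁶ ≈ 1.15×10¹³ m/s².

|a| ≈ 1.15×10¹³ m/s²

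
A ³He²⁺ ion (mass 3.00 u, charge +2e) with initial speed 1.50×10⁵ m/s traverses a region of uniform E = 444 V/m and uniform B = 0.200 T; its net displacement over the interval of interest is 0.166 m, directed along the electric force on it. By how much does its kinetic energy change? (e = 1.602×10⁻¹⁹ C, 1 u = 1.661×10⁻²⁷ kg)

ΔKE ≈ 2.36×10⁻¹⁷ J

The magnetic force is always ⟂ v and does no work; only the electric force changes KE.
ΔKE = F_E · d = |q|E d = (3.204×10⁻¹⁹)(444)(0.166) ≈ 2.36×10⁻¹⁷ J.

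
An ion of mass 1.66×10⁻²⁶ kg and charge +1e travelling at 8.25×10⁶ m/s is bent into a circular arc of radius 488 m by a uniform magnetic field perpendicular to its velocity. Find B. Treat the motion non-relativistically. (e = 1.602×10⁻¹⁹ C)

B ≈ 1.75×10⁻³ T

From |q|vB = mv²/r, B = mv/(|q|r).
B = (1.66×10⁻²⁶)(8.25×10⁶)/((1.602×10⁻¹⁹)(488)) ≈ 1.75×10⁻³ T.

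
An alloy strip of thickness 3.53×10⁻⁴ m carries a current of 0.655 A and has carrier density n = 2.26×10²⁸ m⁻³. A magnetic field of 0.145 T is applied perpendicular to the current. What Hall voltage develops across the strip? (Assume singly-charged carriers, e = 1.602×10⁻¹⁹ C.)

V_H ≈ 7.43×10⁻⁸ V

V_H = IB/(n e t).
V_H = (0.655)(0.145)/((2.26×10²⁸)(1.602×10⁻¹⁹)(3.53×10⁻⁴)) ≈ 7.43×10⁻⁸ V.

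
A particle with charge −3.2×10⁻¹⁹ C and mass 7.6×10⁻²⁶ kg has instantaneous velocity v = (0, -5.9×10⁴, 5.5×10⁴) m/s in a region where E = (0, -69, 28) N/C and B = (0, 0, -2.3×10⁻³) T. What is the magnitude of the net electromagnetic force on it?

v×B = (136, 0, 0) N/C.
E + v×B = (136, -69.0, 28.0) N/C.
F = q(E + v×B) = (−3.2×10⁻¹⁹ C)·(136, -69.0, 28.0) = (-4.34×10⁻¹⁷, 2.21×10⁻¹⁷, -8.96×10⁻¹⁸) N.
|F| = 4.95×10⁻¹⁷ N.

|F| ≈ 4.95×10⁻¹⁷ N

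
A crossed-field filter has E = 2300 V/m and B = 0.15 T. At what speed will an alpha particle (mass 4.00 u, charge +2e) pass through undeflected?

v = 1.5×10⁴ m/s

For undeflected motion the electric and magnetic forces balance: qE = qvB.
v = E/B = 2300/0.15 = 1.5×10⁴ m/s.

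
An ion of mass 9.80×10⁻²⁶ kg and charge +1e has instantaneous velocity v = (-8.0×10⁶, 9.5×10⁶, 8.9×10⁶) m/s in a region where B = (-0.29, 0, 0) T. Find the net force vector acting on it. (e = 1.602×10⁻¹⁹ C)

F ≈ (0, -4.13×10⁻¹³, 4.41×10⁻¹³) N

v×B = (0, -2.58×10⁶, 2.76×10⁶) N/C.
F = q v×B = (1.602×10⁻¹⁹ C)·(0, -2.58×10⁶, 2.76×10⁶) = (0, -4.13×10⁻¹³, 4.41×10⁻¹³) N.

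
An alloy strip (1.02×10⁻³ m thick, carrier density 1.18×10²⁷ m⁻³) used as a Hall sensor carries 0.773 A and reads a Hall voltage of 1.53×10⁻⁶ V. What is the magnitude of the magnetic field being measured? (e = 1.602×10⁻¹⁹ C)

From V_H = IB/(n e t), B = V_H n e t / I.
B = (1.53×10⁻⁶)(1.18×10²⁷)(1.602×10⁻¹⁹)(1.02×10⁻³)/0.773 ≈ 0.382 T.

B ≈ 0.382 T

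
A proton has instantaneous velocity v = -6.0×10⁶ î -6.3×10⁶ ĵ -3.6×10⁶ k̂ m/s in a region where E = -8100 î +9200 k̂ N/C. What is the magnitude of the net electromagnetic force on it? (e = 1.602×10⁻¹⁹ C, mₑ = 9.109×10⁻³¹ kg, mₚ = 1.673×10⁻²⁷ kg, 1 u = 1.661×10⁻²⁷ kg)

|F| ≈ 1.96×10⁻¹⁵ N

Only an electric field acts, so F = qE = (1.602×10⁻¹⁹ C)·(-8100, 0, 9200) = (-1.30×10⁻¹⁵, 0, 1.47×10⁻¹⁵) N.
|F| = 1.96×10⁻¹⁵ N.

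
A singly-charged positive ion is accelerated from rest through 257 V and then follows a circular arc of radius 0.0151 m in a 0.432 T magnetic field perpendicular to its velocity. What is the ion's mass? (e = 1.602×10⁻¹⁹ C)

m ≈ 1.33×10⁻²⁶ kg

Combine |q|V = ½mv² and r = mv/(|q|B): eliminate v to get m = qB²r²/(2V).
m = (1.602×10⁻¹⁹)(0.432)²(0.0151)²/(2·257) ≈ 1.33×10⁻²⁶ kg.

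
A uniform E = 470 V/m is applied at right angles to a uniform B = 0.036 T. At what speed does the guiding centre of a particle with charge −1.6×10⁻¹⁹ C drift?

The E×B drift speed is v_d = E/B.
v_d = 470/0.036 = 1.3×10⁴ m/s.

v_d ≈ 1.3×10⁴ m/s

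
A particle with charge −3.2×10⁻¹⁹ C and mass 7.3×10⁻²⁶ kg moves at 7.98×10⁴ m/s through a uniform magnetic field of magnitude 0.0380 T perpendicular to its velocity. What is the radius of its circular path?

The magnetic force provides the centripetal force: |q|vB = mv²/r.
r = mv/(|q|B) = (7.3×10⁻²⁶)(7.98×10⁴)/((3.2×10⁻¹⁹)(0.0380)) ≈ 0.479 m.

r ≈ 0.479 m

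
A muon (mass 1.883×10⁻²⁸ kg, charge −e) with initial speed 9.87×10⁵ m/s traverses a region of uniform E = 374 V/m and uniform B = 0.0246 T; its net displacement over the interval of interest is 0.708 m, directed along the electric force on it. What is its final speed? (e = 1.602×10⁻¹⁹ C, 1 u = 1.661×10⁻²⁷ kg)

B does no work; ΔKE = |q|E d.
½mv_f² = ½mv₀² + |q|Ed = ½(1.883×10⁻²⁸)(9.87×10⁵)² + (1.602×10⁻¹⁹)(374)(0.708) ≈ 9.172×10⁻¹⁷ J + 4.242×10⁻¹⁷ J ≈ 1.341×10⁻¹⁶ J.
v_f = √(2·1.341×10⁻¹⁶/1.883×10⁻²⁸) ≈ 1.19×10⁶ m/s.

v_f ≈ 1.19×10⁶ m/s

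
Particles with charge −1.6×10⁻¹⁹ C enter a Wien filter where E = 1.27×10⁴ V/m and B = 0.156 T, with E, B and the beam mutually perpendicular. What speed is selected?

Zero net Lorentz force requires |qE| = |q v×B|, i.e. E = vB.
v = E/B = 1.27×10⁴/0.156 = 8.14×10⁴ m/s.

v = 8.14×10⁴ m/s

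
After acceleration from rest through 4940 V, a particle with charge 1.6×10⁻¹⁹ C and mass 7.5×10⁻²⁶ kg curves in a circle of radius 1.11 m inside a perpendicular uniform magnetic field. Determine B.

B ≈ 0.0613 T

v = √(2|q|V/m) = √(2·1.6×10⁻¹⁹·4940/7.5×10⁻²⁶) ≈ 1.452×10⁵ m/s.
B = mv/(|q|r) = (7.5×10⁻²⁶)(1.452×10⁵)/((1.6×10⁻¹⁹)(1.11)) ≈ 0.0613 T.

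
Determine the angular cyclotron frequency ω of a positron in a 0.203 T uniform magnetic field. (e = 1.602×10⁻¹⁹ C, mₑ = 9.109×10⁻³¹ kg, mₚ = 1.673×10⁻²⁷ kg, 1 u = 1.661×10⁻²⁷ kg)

ω = |q|B/m.
ω = (1.602×10⁻¹⁹)(0.203)/9.109×10⁻³¹ ≈ 3.57×10¹⁰ rad/s.

ω ≈ 3.57×10¹⁰ rad/s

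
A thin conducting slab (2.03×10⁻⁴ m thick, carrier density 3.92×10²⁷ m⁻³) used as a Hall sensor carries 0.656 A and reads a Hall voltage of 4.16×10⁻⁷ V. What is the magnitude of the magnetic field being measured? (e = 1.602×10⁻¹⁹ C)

B ≈ 0.0808 T

From V_H = IB/(n e t), B = V_H n e t / I.
B = (4.16×10⁻⁷)(3.92×10²⁷)(1.602×10⁻¹⁹)(2.03×10⁻⁴)/0.656 ≈ 0.0808 T.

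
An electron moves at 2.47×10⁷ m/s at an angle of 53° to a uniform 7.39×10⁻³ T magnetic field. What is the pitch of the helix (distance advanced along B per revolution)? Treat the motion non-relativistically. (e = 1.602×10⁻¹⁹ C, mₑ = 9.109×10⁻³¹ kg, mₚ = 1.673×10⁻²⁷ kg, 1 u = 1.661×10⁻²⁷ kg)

p ≈ 0.0719 m

v∥ = v cosθ = 2.47×10⁷·cos53° ≈ 1.486×10⁷ m/s.
T = 2πm/(|q|B) = 2π(9.109×10⁻³¹)/((1.602×10⁻¹⁹)(7.39×10⁻³)) ≈ 4.834×10⁻⁹ s.
pitch = v∥ T = (1.486×10⁷)(4.834×10⁻⁹) ≈ 0.0719 m.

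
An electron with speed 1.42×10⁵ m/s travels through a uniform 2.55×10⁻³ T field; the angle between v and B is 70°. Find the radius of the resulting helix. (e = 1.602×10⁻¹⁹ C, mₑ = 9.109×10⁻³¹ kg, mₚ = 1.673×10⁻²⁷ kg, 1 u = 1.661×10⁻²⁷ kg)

r ≈ 2.98×10⁻⁴ m

v⊥ = v sinθ = 1.42×10⁵·sin70° ≈ 1.334×10⁵ m/s.
r = m v⊥/(|q|B) = (9.109×10⁻³¹)(1.334×10⁵)/((1.602×10⁻¹⁹)(2.55×10⁻³)) ≈ 2.98×10⁻⁴ m.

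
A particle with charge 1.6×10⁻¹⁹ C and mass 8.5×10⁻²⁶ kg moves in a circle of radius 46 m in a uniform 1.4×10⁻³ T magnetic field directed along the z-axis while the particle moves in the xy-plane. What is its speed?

v ≈ 1.2×10⁵ m/s

From |q|vB = mv²/r, v = |q|Br/m.
v = (1.6×10⁻¹⁹)(1.4×10⁻³)(46)/8.5×10⁻²⁶ ≈ 1.2×10⁵ m/s.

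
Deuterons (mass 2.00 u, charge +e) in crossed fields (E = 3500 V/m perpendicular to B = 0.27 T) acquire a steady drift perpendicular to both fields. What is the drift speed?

In crossed fields the guiding centre drifts at v_d = |E×B|/B² = E/B, independent of charge and mass.
v_d = 3500/0.27 = 1.3×10⁴ m/s.

v_d ≈ 1.3×10⁴ m/s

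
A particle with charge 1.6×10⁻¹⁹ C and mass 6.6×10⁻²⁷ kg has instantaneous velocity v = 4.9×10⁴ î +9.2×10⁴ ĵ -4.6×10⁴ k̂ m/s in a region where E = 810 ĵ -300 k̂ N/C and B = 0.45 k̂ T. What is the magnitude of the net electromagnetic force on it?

|F| ≈ 7.45×10⁻¹⁵ N

v×B = (4.14×10⁴, -2.20×10⁴, 0) N/C.
E + v×B = (4.14×10⁴, -2.12×10⁴, -300) N/C.
F = q(E + v×B) = (1.6×10⁻¹⁹ C)·(4.14×10⁴, -2.12×10⁴, -300) = (6.62×10⁻¹⁵, -3.40×10⁻¹⁵, -4.80×10⁻¹⁷) N.
|F| = 7.45×10⁻¹⁵ N.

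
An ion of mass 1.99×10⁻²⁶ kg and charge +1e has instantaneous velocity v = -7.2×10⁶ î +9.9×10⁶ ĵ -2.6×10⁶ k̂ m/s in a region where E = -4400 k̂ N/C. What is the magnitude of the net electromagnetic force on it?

Only an electric field acts, so F = qE = (1.602×10⁻¹⁹ C)·(0, 0, -4400) = (0, 0, -7.05×10⁻¹⁶) N.
|F| = 7.05×10⁻¹⁶ N.

|F| ≈ 7.05×10⁻¹⁶ N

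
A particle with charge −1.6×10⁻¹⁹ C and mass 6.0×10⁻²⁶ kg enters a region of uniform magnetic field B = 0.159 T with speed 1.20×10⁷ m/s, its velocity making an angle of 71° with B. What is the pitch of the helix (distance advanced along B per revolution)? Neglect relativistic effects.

p ≈ 57.9 m

v∥ = v cosθ = 1.20×10⁷·cos71° ≈ 3.907×10⁶ m/s.
T = 2πm/(|q|B) = 2π(6.0×10⁻²⁶)/((1.6×10⁻¹⁹)(0.159)) ≈ 1.482×10⁻⁵ s.
pitch = v∥ T = (3.907×10⁶)(1.482×10⁻⁵) ≈ 57.9 m.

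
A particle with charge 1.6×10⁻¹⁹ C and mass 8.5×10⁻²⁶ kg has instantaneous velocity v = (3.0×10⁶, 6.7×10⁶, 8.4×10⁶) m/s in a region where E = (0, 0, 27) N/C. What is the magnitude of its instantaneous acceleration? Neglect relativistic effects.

Only an electric field acts, so F = qE = (1.6×10⁻¹⁹ C)·(0, 0, 27.0) = (0, 0, 4.32×10⁻¹⁸) N.
|a| = |F|/m = 4.320×10⁻¹⁸/8.5×10⁻²⁶ ≈ 5.08×10⁷ m/s².

|a| ≈ 5.08×10⁷ m/s²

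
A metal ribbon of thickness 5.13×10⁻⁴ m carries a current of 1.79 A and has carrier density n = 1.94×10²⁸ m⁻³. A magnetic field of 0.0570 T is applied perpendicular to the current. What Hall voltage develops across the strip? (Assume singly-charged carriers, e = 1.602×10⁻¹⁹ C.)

V_H = IB/(n e t).
V_H = (1.79)(0.0570)/((1.94×10²⁸)(1.602×10⁻¹⁹)(5.13×10⁻⁴)) ≈ 6.40×10⁻⁸ V.

V_H ≈ 6.40×10⁻⁸ V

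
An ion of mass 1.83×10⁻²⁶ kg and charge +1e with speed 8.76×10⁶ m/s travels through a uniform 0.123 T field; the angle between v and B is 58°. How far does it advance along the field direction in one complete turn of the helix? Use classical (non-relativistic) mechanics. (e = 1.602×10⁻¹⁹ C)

p ≈ 27.1 m

v∥ = v cosθ = 8.76×10⁶·cos58° ≈ 4.642×10⁶ m/s.
T = 2πm/(|q|B) = 2π(1.83×10⁻²⁶)/((1.602×10⁻¹⁹)(0.123)) ≈ 5.835×10⁻⁶ s.
pitch = v∥ T = (4.642×10⁶)(5.835×10⁻⁶) ≈ 27.1 m.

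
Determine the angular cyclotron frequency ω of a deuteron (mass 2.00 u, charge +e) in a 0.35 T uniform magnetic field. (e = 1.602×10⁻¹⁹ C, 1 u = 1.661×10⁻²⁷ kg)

ω ≈ 1.7×10⁷ rad/s

ω = |q|B/m.
ω = (1.602×10⁻¹⁹)(0.35)/3.322×10⁻²⁷ ≈ 1.7×10⁷ rad/s.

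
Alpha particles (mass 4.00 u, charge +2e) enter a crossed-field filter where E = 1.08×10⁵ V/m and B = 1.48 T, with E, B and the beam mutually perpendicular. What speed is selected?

v = 7.30×10⁴ m/s

Straight-line motion ⇒ electric and magnetic forces cancel, so E = vB.
v = E/B = 1.08×10⁵/1.48 = 7.30×10⁴ m/s.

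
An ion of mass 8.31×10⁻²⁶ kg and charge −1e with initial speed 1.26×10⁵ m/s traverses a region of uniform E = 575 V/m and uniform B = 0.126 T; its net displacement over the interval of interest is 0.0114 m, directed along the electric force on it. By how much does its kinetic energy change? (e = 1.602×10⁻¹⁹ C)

ΔKE ≈ 1.05×10⁻¹⁸ J

The magnetic force is always ⟂ v and does no work; only the electric force changes KE.
ΔKE = F_E · d = |q|E d = (1.602×10⁻¹⁹)(575)(0.0114) ≈ 1.05×10⁻¹⁸ J.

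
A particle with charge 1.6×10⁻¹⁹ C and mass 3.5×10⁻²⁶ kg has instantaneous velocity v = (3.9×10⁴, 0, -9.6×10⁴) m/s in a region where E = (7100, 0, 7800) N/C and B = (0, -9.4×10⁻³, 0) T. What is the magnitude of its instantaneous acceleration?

|a| ≈ 4.42×10¹⁰ m/s²

v×B = (-902, 0, -367) N/C.
E + v×B = (6200, 0, 7430) N/C.
F = q(E + v×B) = (1.6×10⁻¹⁹ C)·(6200, 0, 7430) = (9.92×10⁻¹⁶, 0, 1.19×10⁻¹⁵) N.
|a| = |F|/m = 1.548×10⁻¹⁵/3.5×10⁻²⁶ ≈ 4.42×10¹⁰ m/s².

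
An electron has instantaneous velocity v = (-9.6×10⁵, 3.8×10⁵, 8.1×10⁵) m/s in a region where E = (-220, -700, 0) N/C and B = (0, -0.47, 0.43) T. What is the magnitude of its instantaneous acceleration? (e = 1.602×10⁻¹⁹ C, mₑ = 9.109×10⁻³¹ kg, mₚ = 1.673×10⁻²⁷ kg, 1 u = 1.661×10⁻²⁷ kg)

|a| ≈ 1.44×10¹⁷ m/s²

v×B = (5.44×10⁵, 4.13×10⁵, 4.51×10⁵) N/C.
E + v×B = (5.44×10⁵, 4.12×10⁵, 4.51×10⁵) N/C.
F = q(E + v×B) = (−1.602×10⁻¹⁹ C)·(5.44×10⁵, 4.12×10⁵, 4.51×10⁵) = (-8.71×10⁻¹⁴, -6.60×10⁻¹⁴, -7.23×10⁻¹⁴) N.
|a| = |F|/m = 1.311×10⁻¹³/9.109×10⁻³¹ ≈ 1.44×10¹⁷ m/s².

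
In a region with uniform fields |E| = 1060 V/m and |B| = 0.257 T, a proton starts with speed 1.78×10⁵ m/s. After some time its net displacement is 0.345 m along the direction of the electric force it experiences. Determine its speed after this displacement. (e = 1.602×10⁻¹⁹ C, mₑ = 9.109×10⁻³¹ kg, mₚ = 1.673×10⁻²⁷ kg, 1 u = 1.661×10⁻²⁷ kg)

B does no work; ΔKE = |q|E d.
½mv_f² = ½mv₀² + |q|Ed = ½(1.673×10⁻²⁷)(1.78×10⁵)² + (1.602×10⁻¹⁹)(1060)(0.345) ≈ 2.650×10⁻¹⁷ J + 5.859×10⁻¹⁷ J ≈ 8.509×10⁻¹⁷ J.
v_f = √(2·8.509×10⁻¹⁷/1.673×10⁻²⁷) ≈ 3.19×10⁵ m/s.

v_f ≈ 3.19×10⁵ m/s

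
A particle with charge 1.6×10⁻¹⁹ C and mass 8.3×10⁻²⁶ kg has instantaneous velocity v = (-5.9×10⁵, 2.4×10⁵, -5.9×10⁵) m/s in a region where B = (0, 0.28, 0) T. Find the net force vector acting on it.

F ≈ (2.64×10⁻¹⁴, 0, -2.64×10⁻¹⁴) N

v×B = (1.65×10⁵, 0, -1.65×10⁵) N/C.
F = q v×B = (1.6×10⁻¹⁹ C)·(1.65×10⁵, 0, -1.65×10⁵) = (2.64×10⁻¹⁴, 0, -2.64×10⁻¹⁴) N.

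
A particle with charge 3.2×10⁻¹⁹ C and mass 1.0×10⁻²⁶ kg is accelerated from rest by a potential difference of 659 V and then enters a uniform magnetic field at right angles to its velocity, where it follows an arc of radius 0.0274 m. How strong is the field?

B ≈ 0.234 T

v = √(2|q|V/m) = √(2·3.2×10⁻¹⁹·659/1.0×10⁻²⁶) ≈ 2.054×10⁵ m/s.
B = mv/(|q|r) = (1.0×10⁻²⁶)(2.054×10⁵)/((3.2×10⁻¹⁹)(0.0274)) ≈ 0.234 T.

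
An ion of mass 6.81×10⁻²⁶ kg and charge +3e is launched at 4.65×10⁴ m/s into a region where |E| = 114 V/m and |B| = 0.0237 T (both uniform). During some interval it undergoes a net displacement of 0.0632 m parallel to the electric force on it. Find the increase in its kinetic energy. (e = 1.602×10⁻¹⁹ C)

ΔKE ≈ 3.46×10⁻¹⁸ J

The magnetic force is always ⟂ v and does no work; only the electric force changes KE.
ΔKE = F_E · d = |q|E d = (4.806×10⁻¹⁹)(114)(0.0632) ≈ 3.46×10⁻¹⁸ J.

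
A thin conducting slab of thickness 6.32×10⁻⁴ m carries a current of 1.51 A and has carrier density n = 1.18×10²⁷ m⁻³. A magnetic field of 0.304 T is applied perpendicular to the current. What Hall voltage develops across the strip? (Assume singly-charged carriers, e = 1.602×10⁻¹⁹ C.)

V_H ≈ 3.84×10⁻⁶ V

V_H = IB/(n e t).
V_H = (1.51)(0.304)/((1.18×10²⁷)(1.602×10⁻¹⁹)(6.32×10⁻⁴)) ≈ 3.84×10⁻⁶ V.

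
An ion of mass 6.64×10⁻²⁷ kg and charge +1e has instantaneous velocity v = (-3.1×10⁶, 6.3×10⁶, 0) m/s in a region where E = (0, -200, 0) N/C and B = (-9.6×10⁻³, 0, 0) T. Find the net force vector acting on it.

v×B = (0, 0, 6.05×10⁴) N/C.
E + v×B = (0, -200, 6.05×10⁴) N/C.
F = q(E + v×B) = (1.602×10⁻¹⁹ C)·(0, -200, 6.05×10⁴) = (0, -3.20×10⁻¹⁷, 9.69×10⁻¹⁵) N.

F ≈ (0, -3.20×10⁻¹⁷, 9.69×10⁻¹⁵) N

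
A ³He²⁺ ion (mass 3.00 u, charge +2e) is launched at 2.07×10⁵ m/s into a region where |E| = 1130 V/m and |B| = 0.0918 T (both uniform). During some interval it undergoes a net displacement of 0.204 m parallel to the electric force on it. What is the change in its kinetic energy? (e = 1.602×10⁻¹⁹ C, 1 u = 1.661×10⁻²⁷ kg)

The magnetic force is always ⟂ v and does no work; only the electric force changes KE.
ΔKE = F_E · d = |q|E d = (3.204×10⁻¹⁹)(1130)(0.204) ≈ 7.39×10⁻¹⁷ J.

ΔKE ≈ 7.39×10⁻¹⁷ J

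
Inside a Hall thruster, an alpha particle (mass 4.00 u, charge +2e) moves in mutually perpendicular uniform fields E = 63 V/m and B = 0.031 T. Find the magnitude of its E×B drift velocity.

The steady drift has the magnetic force balancing the electric force, so v_d = E/B.
v_d = 63/0.031 = 2000 m/s.

v_d ≈ 2000 m/s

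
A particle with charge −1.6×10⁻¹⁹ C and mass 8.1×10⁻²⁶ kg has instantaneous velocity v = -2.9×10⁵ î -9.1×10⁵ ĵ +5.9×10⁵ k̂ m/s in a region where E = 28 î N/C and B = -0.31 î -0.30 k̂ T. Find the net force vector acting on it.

v×B = (2.73×10⁵, -2.70×10⁵, -2.82×10⁵) N/C.
E + v×B = (2.73×10⁵, -2.70×10⁵, -2.82×10⁵) N/C.
F = q(E + v×B) = (−1.6×10⁻¹⁹ C)·(2.73×10⁵, -2.70×10⁵, -2.82×10⁵) = (-4.37×10⁻¹⁴, 4.32×10⁻¹⁴, 4.51×10⁻¹⁴) N.

F ≈ (-4.37×10⁻¹⁴, 4.32×10⁻¹⁴, 4.51×10⁻¹⁴) N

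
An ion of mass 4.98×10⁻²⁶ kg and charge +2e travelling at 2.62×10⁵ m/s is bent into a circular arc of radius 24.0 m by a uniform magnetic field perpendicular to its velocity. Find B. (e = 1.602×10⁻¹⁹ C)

B ≈ 1.70×10⁻³ T

From |q|vB = mv²/r, B = mv/(|q|r).
B = (4.98×10⁻²⁶)(2.62×10⁵)/((3.204×10⁻¹⁹)(24.0)) ≈ 1.70×10⁻³ T.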